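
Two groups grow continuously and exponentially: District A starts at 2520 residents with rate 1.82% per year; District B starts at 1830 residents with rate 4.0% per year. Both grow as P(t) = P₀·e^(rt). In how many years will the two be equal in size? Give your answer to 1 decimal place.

t ≈ 14.7 years

2520·e^(0.0182t) = 1830·e^(0.04t)
2520/1830 = e^((0.04 − 0.0182)t) → ln(1.37705) = 0.0218·t
t = 0.31994 / 0.0218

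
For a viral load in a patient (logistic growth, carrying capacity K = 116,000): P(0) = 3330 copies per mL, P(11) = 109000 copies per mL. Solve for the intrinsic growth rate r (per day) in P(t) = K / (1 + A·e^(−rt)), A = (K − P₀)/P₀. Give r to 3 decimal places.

A = (116000 − 3330)/3330 = 33.83483
109000 = 116000/(1 + 33.83483·e^(−r·11)) → e^(−11r) = (1.06422 − 1)/33.83483 = 0.001898
r = −ln(0.001898)/11 = 6.26693/11

r ≈ 0.570 per day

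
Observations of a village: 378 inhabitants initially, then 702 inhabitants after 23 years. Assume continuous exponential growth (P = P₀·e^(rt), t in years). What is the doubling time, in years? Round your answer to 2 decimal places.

r = ln(702/378) / 23 = ln(1.85714) / 23 ≈ 0.026915 per year
doubling time = ln 2 / |r| = 0.69315 / 0.026915

doubling time ≈ 25.75 years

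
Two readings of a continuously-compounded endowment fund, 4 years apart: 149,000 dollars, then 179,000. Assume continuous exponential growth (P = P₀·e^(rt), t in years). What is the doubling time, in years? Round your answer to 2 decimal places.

doubling time ≈ 15.11 years

r = ln(179000/149000) / 4 = ln(1.20134) / 4 ≈ 0.04586 per year
doubling time = ln 2 / |r| = 0.69315 / 0.04586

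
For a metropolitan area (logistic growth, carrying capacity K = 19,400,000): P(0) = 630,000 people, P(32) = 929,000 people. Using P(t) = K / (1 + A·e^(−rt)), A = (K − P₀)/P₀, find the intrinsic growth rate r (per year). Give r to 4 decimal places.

A = (19400000 − 630000)/630000 = 29.79365
929000 = 19400000/(1 + 29.79365·e^(−r·32)) → e^(−32r) = (20.88267 − 1)/29.79365 = 0.667346
r = −ln(0.667346)/32 = 0.40445/32

r ≈ 0.0126 per year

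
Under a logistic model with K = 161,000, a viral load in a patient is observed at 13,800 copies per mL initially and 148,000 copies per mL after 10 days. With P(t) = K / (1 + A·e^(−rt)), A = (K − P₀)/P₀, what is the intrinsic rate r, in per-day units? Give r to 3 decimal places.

r ≈ 0.480 per day

A = (161000 − 13800)/13800 = 10.66667
148000 = 161000/(1 + 10.66667·e^(−r·10)) → e^(−10r) = (1.08784 − 1)/10.66667 = 0.008235
r = −ln(0.008235)/10 = 4.79939/10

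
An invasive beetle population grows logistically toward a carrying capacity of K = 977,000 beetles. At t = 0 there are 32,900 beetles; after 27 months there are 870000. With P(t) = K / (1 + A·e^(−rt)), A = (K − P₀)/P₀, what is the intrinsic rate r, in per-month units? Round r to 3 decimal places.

r ≈ 0.202 per month

A = (977000 − 32900)/32900 = 28.69605
870000 = 977000/(1 + 28.69605·e^(−r·27)) → e^(−27r) = (1.12299 − 1)/28.69605 = 0.004286
r = −ln(0.004286)/27 = 5.45242/27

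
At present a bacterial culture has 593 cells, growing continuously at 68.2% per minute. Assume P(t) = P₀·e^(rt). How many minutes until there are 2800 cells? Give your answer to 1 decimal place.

2800 = 593 · e^(0.682·t)
t = ln(2800/593) / 0.682 = ln(4.72175) / 0.682 = 1.55218 / 0.682

t ≈ 2.3 minutes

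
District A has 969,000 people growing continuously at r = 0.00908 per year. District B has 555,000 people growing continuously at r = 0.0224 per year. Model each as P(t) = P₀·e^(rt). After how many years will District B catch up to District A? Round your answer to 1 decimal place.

t ≈ 41.8 years

969000·e^(0.00908t) = 555000·e^(0.0224t)
969000/555000 = e^((0.0224 − 0.00908)t) → ln(1.74595) = 0.01332·t
t = 0.5573 / 0.01332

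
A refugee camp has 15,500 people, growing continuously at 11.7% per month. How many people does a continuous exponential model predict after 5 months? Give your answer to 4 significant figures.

P(5) = 15500 · e^(0.117·5) = 15500 · e^(0.585)
= 15500 · 1.79499 ≈ 27822.36

≈ 27,820 people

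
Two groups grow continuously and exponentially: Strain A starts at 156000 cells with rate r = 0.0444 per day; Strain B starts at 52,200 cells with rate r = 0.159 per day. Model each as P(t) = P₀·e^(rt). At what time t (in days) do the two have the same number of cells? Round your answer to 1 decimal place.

t ≈ 9.6 days

156000·e^(0.0444t) = 52200·e^(0.159t)
156000/52200 = e^((0.159 − 0.0444)t) → ln(2.98851) = 0.1146·t
t = 1.09477 / 0.1146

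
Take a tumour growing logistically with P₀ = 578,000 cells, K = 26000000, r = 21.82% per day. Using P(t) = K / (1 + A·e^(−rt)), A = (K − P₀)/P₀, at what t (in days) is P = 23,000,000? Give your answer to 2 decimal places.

A = (26000000 − 578000)/578000 = 43.9827
23000000 = 26000000/(1 + 43.9827·e^(−0.2182t)) → 1 + 43.9827·e^(−0.2182t) = 1.13043
e^(−0.2182t) = 0.002966 → t = ln(337.20069)/0.2182 = 5.82068/0.2182

t ≈ 26.68 days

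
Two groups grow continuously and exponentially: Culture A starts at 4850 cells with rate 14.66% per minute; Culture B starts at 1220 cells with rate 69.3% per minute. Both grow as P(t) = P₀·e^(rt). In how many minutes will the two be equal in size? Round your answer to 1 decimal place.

t ≈ 2.5 minutes

4850·e^(0.1466t) = 1220·e^(0.693t)
4850/1220 = e^((0.693 − 0.1466)t) → ln(3.97541) = 0.5464·t
t = 1.38013 / 0.5464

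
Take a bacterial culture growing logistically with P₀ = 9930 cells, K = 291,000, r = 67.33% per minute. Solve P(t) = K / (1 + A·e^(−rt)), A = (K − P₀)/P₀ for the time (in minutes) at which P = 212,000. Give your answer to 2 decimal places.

A = (291000 − 9930)/9930 = 28.30514
212000 = 291000/(1 + 28.30514·e^(−0.6733t)) → 1 + 28.30514·e^(−0.6733t) = 1.37264
e^(−0.6733t) = 0.013165 → t = ln(75.95809)/0.6733 = 4.33018/0.6733

t ≈ 6.43 minutes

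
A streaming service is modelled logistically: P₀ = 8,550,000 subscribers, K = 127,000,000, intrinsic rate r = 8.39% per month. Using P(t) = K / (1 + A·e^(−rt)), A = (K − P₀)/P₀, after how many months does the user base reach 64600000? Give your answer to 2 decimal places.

A = (127000000 − 8550000)/8550000 = 13.8538
64600000 = 127000000/(1 + 13.8538·e^(−0.0839t)) → 1 + 13.8538·e^(−0.0839t) = 1.96594
e^(−0.0839t) = 0.069724 → t = ln(14.34224)/0.0839 = 2.66321/0.0839

t ≈ 31.74 months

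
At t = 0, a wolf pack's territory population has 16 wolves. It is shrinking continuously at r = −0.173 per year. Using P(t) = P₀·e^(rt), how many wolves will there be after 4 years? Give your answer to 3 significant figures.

≈ 8.01 wolves

P(4) = 16 · e^(-0.173·4) = 16 · e^(-0.692)
= 16 · 0.50057 ≈ 8.01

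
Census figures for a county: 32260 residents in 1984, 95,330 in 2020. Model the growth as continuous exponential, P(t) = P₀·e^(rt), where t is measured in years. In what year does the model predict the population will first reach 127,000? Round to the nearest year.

year 2030

r = ln(95330/32260) / 36 = 1.08352/36 ≈ 0.030098 per year
t = ln(127000/32260) / r = 1.37036/0.030098 ≈ 45.53 years after 1984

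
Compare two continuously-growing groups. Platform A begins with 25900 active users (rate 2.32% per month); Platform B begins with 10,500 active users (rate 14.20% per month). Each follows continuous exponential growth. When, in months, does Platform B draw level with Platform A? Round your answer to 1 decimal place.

t ≈ 7.6 months

25900·e^(0.0232t) = 10500·e^(0.142t)
25900/10500 = e^((0.142 − 0.0232)t) → ln(2.46667) = 0.1188·t
t = 0.90287 / 0.1188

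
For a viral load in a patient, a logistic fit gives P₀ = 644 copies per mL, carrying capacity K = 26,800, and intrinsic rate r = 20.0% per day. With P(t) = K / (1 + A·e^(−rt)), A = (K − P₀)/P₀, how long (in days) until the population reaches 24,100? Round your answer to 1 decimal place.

A = (26800 − 644)/644 = 40.61491
24100 = 26800/(1 + 40.61491·e^(−0.2t)) → 1 + 40.61491·e^(−0.2t) = 1.11203
e^(−0.2t) = 0.002758 → t = ln(362.52565)/0.2 = 5.8931/0.2

t ≈ 29.5 days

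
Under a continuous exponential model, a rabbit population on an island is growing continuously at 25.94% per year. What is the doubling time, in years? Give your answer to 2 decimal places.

doubling time ≈ 2.67 years

doubling time = ln(2) / |r| = 0.69315 / 0.2594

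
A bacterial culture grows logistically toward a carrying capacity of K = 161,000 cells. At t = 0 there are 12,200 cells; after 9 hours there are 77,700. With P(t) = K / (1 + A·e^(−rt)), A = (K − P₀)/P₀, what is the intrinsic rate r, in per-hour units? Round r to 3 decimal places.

A = (161000 − 12200)/12200 = 12.19672
77700 = 161000/(1 + 12.19672·e^(−r·9)) → e^(−9r) = (2.07207 − 1)/12.19672 = 0.087898
r = −ln(0.087898)/9 = 2.43157/9

r ≈ 0.270 per hour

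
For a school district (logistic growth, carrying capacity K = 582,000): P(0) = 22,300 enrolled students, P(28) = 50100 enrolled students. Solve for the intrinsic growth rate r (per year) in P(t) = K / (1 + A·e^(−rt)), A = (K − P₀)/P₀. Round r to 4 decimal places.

r ≈ 0.0307 per year

A = (582000 − 22300)/22300 = 25.09865
50100 = 582000/(1 + 25.09865·e^(−r·28)) → e^(−28r) = (11.61677 − 1)/25.09865 = 0.423001
r = −ln(0.423001)/28 = 0.86038/28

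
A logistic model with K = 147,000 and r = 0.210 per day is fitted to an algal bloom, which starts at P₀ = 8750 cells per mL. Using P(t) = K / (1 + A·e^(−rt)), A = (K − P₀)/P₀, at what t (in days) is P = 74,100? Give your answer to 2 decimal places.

A = (147000 − 8750)/8750 = 15.8
74100 = 147000/(1 + 15.8·e^(−0.21t)) → 1 + 15.8·e^(−0.21t) = 1.98381
e^(−0.21t) = 0.062266 → t = ln(16.06008)/0.21 = 2.77634/0.21

t ≈ 13.22 days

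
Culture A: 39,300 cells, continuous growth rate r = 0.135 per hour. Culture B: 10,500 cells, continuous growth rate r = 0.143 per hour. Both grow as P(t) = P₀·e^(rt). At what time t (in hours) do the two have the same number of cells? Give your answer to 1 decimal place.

t ≈ 165.0 hours

39300·e^(0.135t) = 10500·e^(0.143t)
39300/10500 = e^((0.143 − 0.135)t) → ln(3.74286) = 0.008·t
t = 1.31985 / 0.008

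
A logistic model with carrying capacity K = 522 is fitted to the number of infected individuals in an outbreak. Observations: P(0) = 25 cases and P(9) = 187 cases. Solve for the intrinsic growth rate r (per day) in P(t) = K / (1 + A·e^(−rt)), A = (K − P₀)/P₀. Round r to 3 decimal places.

A = (522 − 25)/25 = 19.88
187 = 522/(1 + 19.88·e^(−r·9)) → e^(−9r) = (2.79144 − 1)/19.88 = 0.090113
r = −ln(0.090113)/9 = 2.40669/9

r ≈ 0.267 per day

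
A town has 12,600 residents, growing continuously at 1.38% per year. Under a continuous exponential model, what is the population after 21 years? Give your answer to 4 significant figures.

≈ 16,840 residents

P(21) = 12600 · e^(0.0138·21) = 12600 · e^(0.2898)
= 12600 · 1.33616 ≈ 16835.62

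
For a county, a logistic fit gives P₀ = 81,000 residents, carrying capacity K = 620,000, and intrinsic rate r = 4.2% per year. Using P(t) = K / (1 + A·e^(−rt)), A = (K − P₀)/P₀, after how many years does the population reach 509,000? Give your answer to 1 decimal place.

t ≈ 81.4 years

A = (620000 − 81000)/81000 = 6.65432
509000 = 620000/(1 + 6.65432·e^(−0.042t)) → 1 + 6.65432·e^(−0.042t) = 1.21807
e^(−0.042t) = 0.032772 → t = ln(30.51396)/0.042 = 3.41818/0.042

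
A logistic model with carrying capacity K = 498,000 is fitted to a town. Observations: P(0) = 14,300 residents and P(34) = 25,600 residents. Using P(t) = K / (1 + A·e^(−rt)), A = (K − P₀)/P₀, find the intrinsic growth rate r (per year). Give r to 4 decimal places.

r ≈ 0.0178 per year

A = (498000 − 14300)/14300 = 33.82517
25600 = 498000/(1 + 33.82517·e^(−r·34)) → e^(−34r) = (19.45312 − 1)/33.82517 = 0.545544
r = −ln(0.545544)/34 = 0.60597/34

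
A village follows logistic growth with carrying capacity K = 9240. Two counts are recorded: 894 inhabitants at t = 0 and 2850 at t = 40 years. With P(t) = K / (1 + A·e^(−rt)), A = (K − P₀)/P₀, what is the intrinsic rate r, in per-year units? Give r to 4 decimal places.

A = (9240 − 894)/894 = 9.33557
2850 = 9240/(1 + 9.33557·e^(−r·40)) → e^(−40r) = (3.24211 − 1)/9.33557 = 0.240168
r = −ln(0.240168)/40 = 1.42642/40

r ≈ 0.0357 per year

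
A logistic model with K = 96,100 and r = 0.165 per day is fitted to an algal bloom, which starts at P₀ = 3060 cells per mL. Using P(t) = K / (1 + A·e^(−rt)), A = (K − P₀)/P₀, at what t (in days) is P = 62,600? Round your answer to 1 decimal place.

t ≈ 24.5 days

A = (96100 − 3060)/3060 = 30.40523
62600 = 96100/(1 + 30.40523·e^(−0.165t)) → 1 + 30.40523·e^(−0.165t) = 1.53514
e^(−0.165t) = 0.0176 → t = ln(56.81693)/0.165 = 4.03983/0.165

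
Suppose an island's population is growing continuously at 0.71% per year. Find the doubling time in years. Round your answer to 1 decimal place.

doubling time ≈ 97.6 years

doubling time = ln(2) / |r| = 0.69315 / 0.0071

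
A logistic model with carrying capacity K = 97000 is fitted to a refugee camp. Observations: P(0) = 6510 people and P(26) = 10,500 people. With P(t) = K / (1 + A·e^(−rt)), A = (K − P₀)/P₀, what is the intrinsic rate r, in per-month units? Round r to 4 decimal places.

A = (97000 − 6510)/6510 = 13.90015
10500 = 97000/(1 + 13.90015·e^(−r·26)) → e^(−26r) = (9.2381 − 1)/13.90015 = 0.592662
r = −ln(0.592662)/26 = 0.52313/26

r ≈ 0.0201 per month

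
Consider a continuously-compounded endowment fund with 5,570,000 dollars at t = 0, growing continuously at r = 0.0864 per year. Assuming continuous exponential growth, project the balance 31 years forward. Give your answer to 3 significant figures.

≈ 81,100,000 dollars

P(31) = 5570000 · e^(0.0864·31) = 5570000 · e^(2.6784)
= 5570000 · 14.56178 ≈ 81109091.24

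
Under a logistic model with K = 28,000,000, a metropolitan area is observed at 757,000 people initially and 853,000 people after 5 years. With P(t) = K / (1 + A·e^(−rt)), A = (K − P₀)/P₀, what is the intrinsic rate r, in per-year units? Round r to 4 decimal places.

r ≈ 0.0246 per year

A = (28000000 − 757000)/757000 = 35.98811
853000 = 28000000/(1 + 35.98811·e^(−r·5)) → e^(−5r) = (32.82532 − 1)/35.98811 = 0.884329
r = −ln(0.884329)/5 = 0.12293/5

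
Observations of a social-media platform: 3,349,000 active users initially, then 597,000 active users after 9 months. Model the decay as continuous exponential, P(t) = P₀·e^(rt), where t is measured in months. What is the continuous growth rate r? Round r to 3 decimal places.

r ≈ -0.192 per month

597000 = 3349000 · e^(r·9)
e^(9r) = 597000/3349000 = 0.17826
r = ln(0.17826) / 9 = -1.7245 / 9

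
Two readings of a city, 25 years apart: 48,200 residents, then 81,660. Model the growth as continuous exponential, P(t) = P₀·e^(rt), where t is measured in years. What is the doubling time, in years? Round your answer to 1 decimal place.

r = ln(81660/48200) / 25 = ln(1.69419) / 25 ≈ 0.021088 per year
doubling time = ln 2 / |r| = 0.69315 / 0.021088

doubling time ≈ 32.9 years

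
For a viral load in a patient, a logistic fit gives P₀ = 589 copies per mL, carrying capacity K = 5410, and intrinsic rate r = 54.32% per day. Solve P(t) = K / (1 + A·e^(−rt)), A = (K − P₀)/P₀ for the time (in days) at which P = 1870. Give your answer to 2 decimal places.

t ≈ 2.70 days

A = (5410 − 589)/589 = 8.18506
1870 = 5410/(1 + 8.18506·e^(−0.5432t)) → 1 + 8.18506·e^(−0.5432t) = 2.89305
e^(−0.5432t) = 0.231281 → t = ln(4.32375)/0.5432 = 1.46412/0.5432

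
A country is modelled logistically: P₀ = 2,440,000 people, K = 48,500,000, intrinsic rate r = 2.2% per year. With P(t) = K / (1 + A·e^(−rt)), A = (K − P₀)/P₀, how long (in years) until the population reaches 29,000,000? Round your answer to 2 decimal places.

A = (48500000 − 2440000)/2440000 = 18.87705
29000000 = 48500000/(1 + 18.87705·e^(−0.022t)) → 1 + 18.87705·e^(−0.022t) = 1.67241
e^(−0.022t) = 0.035621 → t = ln(28.07356)/0.022 = 3.33483/0.022

t ≈ 151.58 years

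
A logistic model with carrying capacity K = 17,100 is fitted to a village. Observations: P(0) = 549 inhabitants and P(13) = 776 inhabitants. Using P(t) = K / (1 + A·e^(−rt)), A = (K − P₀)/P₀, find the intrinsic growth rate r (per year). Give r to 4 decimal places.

A = (17100 − 549)/549 = 30.14754
776 = 17100/(1 + 30.14754·e^(−r·13)) → e^(−13r) = (22.03608 − 1)/30.14754 = 0.697771
r = −ln(0.697771)/13 = 0.35986/13

r ≈ 0.0277 per year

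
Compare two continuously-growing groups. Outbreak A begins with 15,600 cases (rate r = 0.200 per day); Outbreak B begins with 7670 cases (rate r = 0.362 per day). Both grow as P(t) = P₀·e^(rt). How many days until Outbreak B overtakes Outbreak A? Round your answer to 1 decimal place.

t ≈ 4.4 days

15600·e^(0.2t) = 7670·e^(0.362t)
15600/7670 = e^((0.362 − 0.2)t) → ln(2.0339) = 0.162·t
t = 0.70995 / 0.162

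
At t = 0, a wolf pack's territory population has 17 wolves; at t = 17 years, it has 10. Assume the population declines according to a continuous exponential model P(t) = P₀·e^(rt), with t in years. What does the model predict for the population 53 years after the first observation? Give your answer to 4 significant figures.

r = ln(10/17) / 17 ≈ -0.031213 per year
P(53) = 17 · e^(-0.031213·53) = 17 · 0.19122 ≈ 3.25

≈ 3.251 wolves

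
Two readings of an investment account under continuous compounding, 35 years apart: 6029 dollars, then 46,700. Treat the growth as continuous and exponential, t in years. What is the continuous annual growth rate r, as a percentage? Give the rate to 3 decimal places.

r ≈ 5.849% per year

46700 = 6029 · e^(r·35)
e^(35r) = 46700/6029 = 7.74589
r = ln(7.74589) / 35 = 2.04716 / 35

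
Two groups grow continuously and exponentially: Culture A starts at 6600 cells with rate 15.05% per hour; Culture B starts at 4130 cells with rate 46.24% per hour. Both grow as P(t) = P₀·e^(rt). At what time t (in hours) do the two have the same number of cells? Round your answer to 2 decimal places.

t ≈ 1.50 hours

6600·e^(0.1505t) = 4130·e^(0.4624t)
6600/4130 = e^((0.4624 − 0.1505)t) → ln(1.59806) = 0.3119·t
t = 0.46879 / 0.3119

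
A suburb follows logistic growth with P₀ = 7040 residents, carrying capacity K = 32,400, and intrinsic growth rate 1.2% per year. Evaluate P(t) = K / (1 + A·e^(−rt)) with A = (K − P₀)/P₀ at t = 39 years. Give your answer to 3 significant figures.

A = (32400 − 7040)/7040 = 3.60227
P(39) = 32400 / (1 + 3.60227·e^(−0.012·39)) = 32400 / (1 + 3.60227·0.626254)
= 32400 / 3.25594 ≈ 9951.06

≈ 9,950 residents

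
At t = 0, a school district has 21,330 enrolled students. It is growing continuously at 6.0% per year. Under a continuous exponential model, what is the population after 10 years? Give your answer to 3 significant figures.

P(10) = 21330 · e^(0.06·10) = 21330 · e^(0.6)
= 21330 · 1.82212 ≈ 38865.79

≈ 38,900 enrolled students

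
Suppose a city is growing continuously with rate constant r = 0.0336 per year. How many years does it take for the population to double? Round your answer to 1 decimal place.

doubling time ≈ 20.6 years

doubling time = ln(2) / |r| = 0.69315 / 0.0336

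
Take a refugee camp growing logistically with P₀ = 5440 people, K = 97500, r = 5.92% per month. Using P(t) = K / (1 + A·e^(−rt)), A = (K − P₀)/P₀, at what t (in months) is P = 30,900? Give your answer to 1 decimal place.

A = (97500 − 5440)/5440 = 16.92279
30900 = 97500/(1 + 16.92279·e^(−0.0592t)) → 1 + 16.92279·e^(−0.0592t) = 3.15534
e^(−0.0592t) = 0.127363 → t = ln(7.85157)/0.0592 = 2.06071/0.0592

t ≈ 34.8 months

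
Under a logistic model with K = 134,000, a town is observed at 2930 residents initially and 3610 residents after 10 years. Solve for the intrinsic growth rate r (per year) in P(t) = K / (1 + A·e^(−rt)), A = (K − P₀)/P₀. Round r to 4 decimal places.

A = (134000 − 2930)/2930 = 44.73379
3610 = 134000/(1 + 44.73379·e^(−r·10)) → e^(−10r) = (37.11911 − 1)/44.73379 = 0.807424
r = −ln(0.807424)/10 = 0.21391/10

r ≈ 0.0214 per year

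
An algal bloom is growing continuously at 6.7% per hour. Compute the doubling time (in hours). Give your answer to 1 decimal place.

doubling time ≈ 10.3 hours

doubling time = ln(2) / |r| = 0.69315 / 0.067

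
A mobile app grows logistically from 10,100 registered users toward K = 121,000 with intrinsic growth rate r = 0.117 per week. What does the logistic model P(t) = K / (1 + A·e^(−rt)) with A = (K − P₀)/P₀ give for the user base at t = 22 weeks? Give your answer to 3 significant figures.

A = (121000 − 10100)/10100 = 10.9802
P(22) = 121000 / (1 + 10.9802·e^(−0.117·22)) = 121000 / (1 + 10.9802·0.07623)
= 121000 / 1.83702 ≈ 65867.52

≈ 65,900 registered users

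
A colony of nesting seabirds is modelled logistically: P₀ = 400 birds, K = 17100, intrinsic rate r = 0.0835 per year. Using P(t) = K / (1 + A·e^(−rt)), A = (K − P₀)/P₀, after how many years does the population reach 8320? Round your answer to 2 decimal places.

t ≈ 44.05 years

A = (17100 − 400)/400 = 41.75
8320 = 17100/(1 + 41.75·e^(−0.0835t)) → 1 + 41.75·e^(−0.0835t) = 2.05529
e^(−0.0835t) = 0.025276 → t = ln(39.56264)/0.0835 = 3.67789/0.0835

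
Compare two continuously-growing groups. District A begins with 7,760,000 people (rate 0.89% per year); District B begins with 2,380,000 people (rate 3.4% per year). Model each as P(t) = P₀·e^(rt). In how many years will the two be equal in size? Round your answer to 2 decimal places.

7760000·e^(0.0089t) = 2380000·e^(0.034t)
7760000/2380000 = e^((0.034 − 0.0089)t) → ln(3.2605) = 0.0251·t
t = 1.18188 / 0.0251

t ≈ 47.09 years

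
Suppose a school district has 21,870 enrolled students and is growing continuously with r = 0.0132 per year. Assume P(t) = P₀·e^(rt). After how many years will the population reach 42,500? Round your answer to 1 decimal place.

t ≈ 50.3 years

42500 = 21870 · e^(0.0132·t)
t = ln(42500/21870) / 0.0132 = ln(1.9433) / 0.0132 = 0.66439 / 0.0132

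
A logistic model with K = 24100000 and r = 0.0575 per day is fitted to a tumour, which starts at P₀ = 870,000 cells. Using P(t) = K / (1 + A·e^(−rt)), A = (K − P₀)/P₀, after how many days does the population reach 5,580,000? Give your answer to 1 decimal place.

t ≈ 36.3 days

A = (24100000 − 870000)/870000 = 26.70115
5580000 = 24100000/(1 + 26.70115·e^(−0.0575t)) → 1 + 26.70115·e^(−0.0575t) = 4.319
e^(−0.0575t) = 0.124302 → t = ln(8.04495)/0.0575 = 2.08504/0.0575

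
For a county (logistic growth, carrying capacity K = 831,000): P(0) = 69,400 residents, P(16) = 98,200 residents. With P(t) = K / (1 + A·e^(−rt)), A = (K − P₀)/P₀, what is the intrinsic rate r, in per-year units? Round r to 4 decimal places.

A = (831000 − 69400)/69400 = 10.97406
98200 = 831000/(1 + 10.97406·e^(−r·16)) → e^(−16r) = (8.46232 − 1)/10.97406 = 0.679996
r = −ln(0.679996)/16 = 0.38567/16

r ≈ 0.0241 per year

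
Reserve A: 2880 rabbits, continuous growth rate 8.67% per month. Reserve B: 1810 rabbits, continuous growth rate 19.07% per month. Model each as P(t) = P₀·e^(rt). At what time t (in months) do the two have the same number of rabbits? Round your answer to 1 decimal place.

t ≈ 4.5 months

2880·e^(0.0867t) = 1810·e^(0.1907t)
2880/1810 = e^((0.1907 − 0.0867)t) → ln(1.59116) = 0.104·t
t = 0.46446 / 0.104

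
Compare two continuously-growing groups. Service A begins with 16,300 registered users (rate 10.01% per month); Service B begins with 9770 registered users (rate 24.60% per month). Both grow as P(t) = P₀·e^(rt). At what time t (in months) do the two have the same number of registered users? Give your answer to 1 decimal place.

16300·e^(0.1001t) = 9770·e^(0.246t)
16300/9770 = e^((0.246 − 0.1001)t) → ln(1.66837) = 0.1459·t
t = 0.51185 / 0.1459

t ≈ 3.5 months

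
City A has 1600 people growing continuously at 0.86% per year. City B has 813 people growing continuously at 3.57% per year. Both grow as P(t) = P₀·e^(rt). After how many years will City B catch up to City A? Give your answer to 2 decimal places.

t ≈ 24.98 years

1600·e^(0.0086t) = 813·e^(0.0357t)
1600/813 = e^((0.0357 − 0.0086)t) → ln(1.96802) = 0.0271·t
t = 0.67703 / 0.0271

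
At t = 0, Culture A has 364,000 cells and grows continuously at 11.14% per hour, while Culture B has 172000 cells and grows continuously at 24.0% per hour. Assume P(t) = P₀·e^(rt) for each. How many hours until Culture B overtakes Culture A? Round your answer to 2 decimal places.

t ≈ 5.83 hours

364000·e^(0.1114t) = 172000·e^(0.24t)
364000/172000 = e^((0.24 − 0.1114)t) → ln(2.11628) = 0.1286·t
t = 0.74966 / 0.1286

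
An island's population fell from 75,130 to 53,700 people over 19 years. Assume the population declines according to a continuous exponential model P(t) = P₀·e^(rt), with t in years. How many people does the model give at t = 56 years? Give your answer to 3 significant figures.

≈ 27,900 people

r = ln(53700/75130) / 19 ≈ -0.017674 per year
P(56) = 75130 · e^(-0.017674·56) = 75130 · 0.37167 ≈ 27923.63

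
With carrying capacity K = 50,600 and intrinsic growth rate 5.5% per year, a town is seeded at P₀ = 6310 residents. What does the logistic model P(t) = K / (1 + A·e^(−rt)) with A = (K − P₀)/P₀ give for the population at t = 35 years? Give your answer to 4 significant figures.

A = (50600 − 6310)/6310 = 7.01902
P(35) = 50600 / (1 + 7.01902·e^(−0.055·35)) = 50600 / (1 + 7.01902·0.145876)
= 50600 / 2.0239 ≈ 25001.18

≈ 25,000 residents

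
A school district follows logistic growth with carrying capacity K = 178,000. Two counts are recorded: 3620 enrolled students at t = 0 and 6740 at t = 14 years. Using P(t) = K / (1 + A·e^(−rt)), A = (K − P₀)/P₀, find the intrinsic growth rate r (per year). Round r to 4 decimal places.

A = (178000 − 3620)/3620 = 48.17127
6740 = 178000/(1 + 48.17127·e^(−r·14)) → e^(−14r) = (26.4095 − 1)/48.17127 = 0.527482
r = −ln(0.527482)/14 = 0.63964/14

r ≈ 0.0457 per year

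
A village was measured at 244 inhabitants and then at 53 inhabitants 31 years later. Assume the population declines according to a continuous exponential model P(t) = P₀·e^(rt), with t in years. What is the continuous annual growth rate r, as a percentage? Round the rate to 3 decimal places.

r ≈ -4.925% per year

53 = 244 · e^(r·31)
e^(31r) = 53/244 = 0.21721
r = ln(0.21721) / 31 = -1.52688 / 31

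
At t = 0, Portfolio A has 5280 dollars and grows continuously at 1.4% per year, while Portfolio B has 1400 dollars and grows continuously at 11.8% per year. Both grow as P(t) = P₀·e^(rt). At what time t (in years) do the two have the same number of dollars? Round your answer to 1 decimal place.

t ≈ 12.8 years

5280·e^(0.014t) = 1400·e^(0.118t)
5280/1400 = e^((0.118 − 0.014)t) → ln(3.77143) = 0.104·t
t = 1.32745 / 0.104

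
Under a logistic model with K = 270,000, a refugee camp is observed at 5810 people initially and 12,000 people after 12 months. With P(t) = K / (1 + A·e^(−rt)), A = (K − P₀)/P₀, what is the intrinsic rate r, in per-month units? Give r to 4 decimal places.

A = (270000 − 5810)/5810 = 45.4716
12000 = 270000/(1 + 45.4716·e^(−r·12)) → e^(−12r) = (22.5 − 1)/45.4716 = 0.472823
r = −ln(0.472823)/12 = 0.74904/12

r ≈ 0.0624 per month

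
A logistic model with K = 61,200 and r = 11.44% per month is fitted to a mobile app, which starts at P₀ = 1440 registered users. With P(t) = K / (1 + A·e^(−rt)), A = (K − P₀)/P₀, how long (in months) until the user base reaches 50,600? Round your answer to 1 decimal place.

t ≈ 46.2 months

A = (61200 − 1440)/1440 = 41.5
50600 = 61200/(1 + 41.5·e^(−0.1144t)) → 1 + 41.5·e^(−0.1144t) = 1.20949
e^(−0.1144t) = 0.005048 → t = ln(198.10377)/0.1144 = 5.28879/0.1144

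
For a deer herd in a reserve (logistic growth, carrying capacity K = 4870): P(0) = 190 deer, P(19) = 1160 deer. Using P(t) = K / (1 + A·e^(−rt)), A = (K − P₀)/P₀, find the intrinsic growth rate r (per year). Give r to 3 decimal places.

A = (4870 − 190)/190 = 24.63158
1160 = 4870/(1 + 24.63158·e^(−r·19)) → e^(−19r) = (4.19828 − 1)/24.63158 = 0.129845
r = −ln(0.129845)/19 = 2.04142/19

r ≈ 0.107 per year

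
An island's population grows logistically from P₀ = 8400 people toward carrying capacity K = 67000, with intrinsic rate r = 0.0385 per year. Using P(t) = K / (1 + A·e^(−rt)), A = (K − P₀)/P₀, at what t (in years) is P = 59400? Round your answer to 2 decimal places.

A = (67000 − 8400)/8400 = 6.97619
59400 = 67000/(1 + 6.97619·e^(−0.0385t)) → 1 + 6.97619·e^(−0.0385t) = 1.12795
e^(−0.0385t) = 0.01834 → t = ln(54.52444)/0.0385 = 3.99865/0.0385

t ≈ 103.86 years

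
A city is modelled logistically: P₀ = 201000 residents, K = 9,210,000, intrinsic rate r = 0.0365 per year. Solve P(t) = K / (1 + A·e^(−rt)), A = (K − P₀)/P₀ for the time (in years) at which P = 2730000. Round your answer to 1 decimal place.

A = (9210000 − 201000)/201000 = 44.8209
2730000 = 9210000/(1 + 44.8209·e^(−0.0365t)) → 1 + 44.8209·e^(−0.0365t) = 3.37363
e^(−0.0365t) = 0.052958 → t = ln(18.88288)/0.0365 = 2.93826/0.0365

t ≈ 80.5 years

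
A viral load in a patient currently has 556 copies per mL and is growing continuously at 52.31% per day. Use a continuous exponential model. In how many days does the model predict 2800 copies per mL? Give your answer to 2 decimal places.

t ≈ 3.09 days

2800 = 556 · e^(0.5231·t)
t = ln(2800/556) / 0.5231 = ln(5.03597) / 0.5231 = 1.61661 / 0.5231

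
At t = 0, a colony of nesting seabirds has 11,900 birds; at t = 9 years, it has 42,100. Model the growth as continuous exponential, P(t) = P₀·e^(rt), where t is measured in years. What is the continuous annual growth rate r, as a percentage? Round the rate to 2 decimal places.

r ≈ 14.04% per year

42100 = 11900 · e^(r·9)
e^(9r) = 42100/11900 = 3.53782
r = ln(3.53782) / 9 = 1.26351 / 9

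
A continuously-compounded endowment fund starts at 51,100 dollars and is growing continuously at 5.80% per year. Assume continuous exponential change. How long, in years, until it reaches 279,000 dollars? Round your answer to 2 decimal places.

279000 = 51100 · e^(0.058·t)
t = ln(279000/51100) / 0.058 = ln(5.45988) / 0.058 = 1.69743 / 0.058

t ≈ 29.27 years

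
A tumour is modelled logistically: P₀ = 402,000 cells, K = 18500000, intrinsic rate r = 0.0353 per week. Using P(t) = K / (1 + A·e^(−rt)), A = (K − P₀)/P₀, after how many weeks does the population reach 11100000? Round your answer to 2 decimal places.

t ≈ 119.34 weeks

A = (18500000 − 402000)/402000 = 45.0199
11100000 = 18500000/(1 + 45.0199·e^(−0.0353t)) → 1 + 45.0199·e^(−0.0353t) = 1.66667
e^(−0.0353t) = 0.014808 → t = ln(67.52985)/0.0353 = 4.21257/0.0353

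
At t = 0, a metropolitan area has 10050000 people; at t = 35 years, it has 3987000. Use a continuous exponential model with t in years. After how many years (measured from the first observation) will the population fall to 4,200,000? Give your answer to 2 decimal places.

r = ln(3987000/10050000) / 35 ≈ -0.026415 per year
t = ln(4200000/10050000) / r = -0.87249 / -0.026415 ≈ 33.03

t ≈ 33.03 years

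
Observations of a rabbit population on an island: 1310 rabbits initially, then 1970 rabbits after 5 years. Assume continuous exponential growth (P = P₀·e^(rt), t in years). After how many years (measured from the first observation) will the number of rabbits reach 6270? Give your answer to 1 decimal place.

r = ln(1970/1310) / 5 ≈ 0.081601 per year
t = ln(6270/1310) / r = 1.56575 / 0.081601 ≈ 19.188

t ≈ 19.2 years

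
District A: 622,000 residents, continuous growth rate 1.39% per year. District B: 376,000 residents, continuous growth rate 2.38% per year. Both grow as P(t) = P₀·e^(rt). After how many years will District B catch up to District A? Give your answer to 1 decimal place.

622000·e^(0.0139t) = 376000·e^(0.0238t)
622000/376000 = e^((0.0238 − 0.0139)t) → ln(1.65426) = 0.0099·t
t = 0.50335 / 0.0099

t ≈ 50.8 years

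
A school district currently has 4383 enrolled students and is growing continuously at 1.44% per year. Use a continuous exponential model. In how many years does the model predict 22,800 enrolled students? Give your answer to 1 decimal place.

22800 = 4383 · e^(0.0144·t)
t = ln(22800/4383) / 0.0144 = ln(5.20192) / 0.0144 = 1.64903 / 0.0144

t ≈ 114.5 years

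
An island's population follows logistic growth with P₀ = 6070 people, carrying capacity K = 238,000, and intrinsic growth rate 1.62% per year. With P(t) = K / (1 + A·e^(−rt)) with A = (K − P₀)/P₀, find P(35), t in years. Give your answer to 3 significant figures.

A = (238000 − 6070)/6070 = 38.20923
P(35) = 238000 / (1 + 38.20923·e^(−0.0162·35)) = 238000 / (1 + 38.20923·0.567225)
= 238000 / 22.67321 ≈ 10496.97

≈ 10,500 people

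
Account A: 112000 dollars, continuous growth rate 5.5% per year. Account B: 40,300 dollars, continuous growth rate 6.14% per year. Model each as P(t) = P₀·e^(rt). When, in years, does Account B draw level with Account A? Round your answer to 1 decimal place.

t ≈ 159.7 years

112000·e^(0.055t) = 40300·e^(0.0614t)
112000/40300 = e^((0.0614 − 0.055)t) → ln(2.77916) = 0.0064·t
t = 1.02215 / 0.0064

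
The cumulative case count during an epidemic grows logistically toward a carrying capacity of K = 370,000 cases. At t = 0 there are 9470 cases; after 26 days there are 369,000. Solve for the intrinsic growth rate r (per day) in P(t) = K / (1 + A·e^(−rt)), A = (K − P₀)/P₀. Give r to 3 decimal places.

r ≈ 0.367 per day

A = (370000 − 9470)/9470 = 38.07075
369000 = 370000/(1 + 38.07075·e^(−r·26)) → e^(−26r) = (1.00271 − 1)/38.07075 = 0.000071
r = −ln(0.000071)/26 = 9.55024/26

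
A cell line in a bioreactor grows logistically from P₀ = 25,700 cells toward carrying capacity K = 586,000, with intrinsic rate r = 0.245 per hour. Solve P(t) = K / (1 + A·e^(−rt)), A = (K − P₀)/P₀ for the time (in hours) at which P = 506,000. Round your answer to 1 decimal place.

t ≈ 20.1 hours

A = (586000 − 25700)/25700 = 21.80156
506000 = 586000/(1 + 21.80156·e^(−0.245t)) → 1 + 21.80156·e^(−0.245t) = 1.1581
e^(−0.245t) = 0.007252 → t = ln(137.89484)/0.245 = 4.92649/0.245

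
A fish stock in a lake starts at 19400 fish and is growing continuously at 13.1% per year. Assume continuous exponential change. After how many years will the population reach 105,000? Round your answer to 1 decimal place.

t ≈ 12.9 years

105000 = 19400 · e^(0.131·t)
t = ln(105000/19400) / 0.131 = ln(5.41237) / 0.131 = 1.68869 / 0.131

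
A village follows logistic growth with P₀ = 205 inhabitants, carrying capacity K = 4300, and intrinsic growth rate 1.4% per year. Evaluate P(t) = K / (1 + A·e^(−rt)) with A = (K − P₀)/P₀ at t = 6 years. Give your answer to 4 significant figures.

A = (4300 − 205)/205 = 19.97561
P(6) = 4300 / (1 + 19.97561·e^(−0.014·6)) = 4300 / (1 + 19.97561·0.919431)
= 4300 / 19.3662 ≈ 222.04

≈ 222.0 inhabitants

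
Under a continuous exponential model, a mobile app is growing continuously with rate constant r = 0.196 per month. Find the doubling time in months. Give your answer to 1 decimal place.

doubling time = ln(2) / |r| = 0.69315 / 0.196

doubling time ≈ 3.5 months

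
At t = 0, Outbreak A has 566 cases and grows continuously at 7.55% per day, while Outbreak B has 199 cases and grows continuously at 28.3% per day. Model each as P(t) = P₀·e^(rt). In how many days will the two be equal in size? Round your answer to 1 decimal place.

t ≈ 5.0 days

566·e^(0.0755t) = 199·e^(0.283t)
566/199 = e^((0.283 − 0.0755)t) → ln(2.84422) = 0.2075·t
t = 1.04529 / 0.2075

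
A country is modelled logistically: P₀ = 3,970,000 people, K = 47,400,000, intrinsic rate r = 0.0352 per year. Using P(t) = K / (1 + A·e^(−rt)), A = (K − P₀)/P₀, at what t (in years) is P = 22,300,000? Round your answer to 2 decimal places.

A = (47400000 − 3970000)/3970000 = 10.93955
22300000 = 47400000/(1 + 10.93955·e^(−0.0352t)) → 1 + 10.93955·e^(−0.0352t) = 2.12556
e^(−0.0352t) = 0.102889 → t = ln(9.7192)/0.0352 = 2.2741/0.0352

t ≈ 64.61 years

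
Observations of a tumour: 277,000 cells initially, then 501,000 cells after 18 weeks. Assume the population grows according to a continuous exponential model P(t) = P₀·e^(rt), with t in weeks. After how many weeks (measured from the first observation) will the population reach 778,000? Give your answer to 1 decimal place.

t ≈ 31.4 weeks

r = ln(501000/277000) / 18 ≈ 0.032922 per week
t = ln(778000/277000) / r = 1.03271 / 0.032922 ≈ 31.369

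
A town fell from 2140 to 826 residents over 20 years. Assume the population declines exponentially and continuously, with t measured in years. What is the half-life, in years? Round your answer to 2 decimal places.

half-life ≈ 14.56 years

r = ln(826/2140) / 20 = ln(0.38598) / 20 ≈ -0.047598 per year
half-life = ln 2 / |r| = 0.69315 / 0.047598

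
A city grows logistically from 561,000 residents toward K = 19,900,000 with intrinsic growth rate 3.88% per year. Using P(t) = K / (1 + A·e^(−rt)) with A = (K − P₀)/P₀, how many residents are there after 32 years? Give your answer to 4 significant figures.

A = (19900000 − 561000)/561000 = 34.47237
P(32) = 19900000 / (1 + 34.47237·e^(−0.0388·32)) = 19900000 / (1 + 34.47237·0.288922)
= 19900000 / 10.95981 ≈ 1815724.64

≈ 1,816,000 residents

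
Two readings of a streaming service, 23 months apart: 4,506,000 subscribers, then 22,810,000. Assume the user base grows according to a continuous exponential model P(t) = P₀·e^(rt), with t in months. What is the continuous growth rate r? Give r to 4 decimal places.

22810000 = 4506000 · e^(r·23)
e^(23r) = 22810000/4506000 = 5.06214
r = ln(5.06214) / 23 = 1.62179 / 23

r ≈ 0.0705 per month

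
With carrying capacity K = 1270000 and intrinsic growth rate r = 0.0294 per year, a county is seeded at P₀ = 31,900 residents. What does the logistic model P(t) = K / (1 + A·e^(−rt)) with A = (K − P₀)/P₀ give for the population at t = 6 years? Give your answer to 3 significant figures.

A = (1270000 − 31900)/31900 = 38.81191
P(6) = 1270000 / (1 + 38.81191·e^(−0.0294·6)) = 1270000 / (1 + 38.81191·0.838283)
= 1270000 / 33.53535 ≈ 37870.48

≈ 37,900 residents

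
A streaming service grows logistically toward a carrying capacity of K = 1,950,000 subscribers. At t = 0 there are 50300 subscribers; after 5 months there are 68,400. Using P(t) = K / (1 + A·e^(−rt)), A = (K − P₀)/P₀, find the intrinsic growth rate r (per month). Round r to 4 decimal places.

A = (1950000 − 50300)/50300 = 37.7674
68400 = 1950000/(1 + 37.7674·e^(−r·5)) → e^(−5r) = (28.50877 − 1)/37.7674 = 0.728374
r = −ln(0.728374)/5 = 0.31694/5

r ≈ 0.0634 per month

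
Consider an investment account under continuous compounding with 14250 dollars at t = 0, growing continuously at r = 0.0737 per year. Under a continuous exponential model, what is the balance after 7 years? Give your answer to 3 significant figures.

P(7) = 14250 · e^(0.0737·7) = 14250 · e^(0.5159)
= 14250 · 1.67515 ≈ 23870.82

≈ 23,900 dollars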